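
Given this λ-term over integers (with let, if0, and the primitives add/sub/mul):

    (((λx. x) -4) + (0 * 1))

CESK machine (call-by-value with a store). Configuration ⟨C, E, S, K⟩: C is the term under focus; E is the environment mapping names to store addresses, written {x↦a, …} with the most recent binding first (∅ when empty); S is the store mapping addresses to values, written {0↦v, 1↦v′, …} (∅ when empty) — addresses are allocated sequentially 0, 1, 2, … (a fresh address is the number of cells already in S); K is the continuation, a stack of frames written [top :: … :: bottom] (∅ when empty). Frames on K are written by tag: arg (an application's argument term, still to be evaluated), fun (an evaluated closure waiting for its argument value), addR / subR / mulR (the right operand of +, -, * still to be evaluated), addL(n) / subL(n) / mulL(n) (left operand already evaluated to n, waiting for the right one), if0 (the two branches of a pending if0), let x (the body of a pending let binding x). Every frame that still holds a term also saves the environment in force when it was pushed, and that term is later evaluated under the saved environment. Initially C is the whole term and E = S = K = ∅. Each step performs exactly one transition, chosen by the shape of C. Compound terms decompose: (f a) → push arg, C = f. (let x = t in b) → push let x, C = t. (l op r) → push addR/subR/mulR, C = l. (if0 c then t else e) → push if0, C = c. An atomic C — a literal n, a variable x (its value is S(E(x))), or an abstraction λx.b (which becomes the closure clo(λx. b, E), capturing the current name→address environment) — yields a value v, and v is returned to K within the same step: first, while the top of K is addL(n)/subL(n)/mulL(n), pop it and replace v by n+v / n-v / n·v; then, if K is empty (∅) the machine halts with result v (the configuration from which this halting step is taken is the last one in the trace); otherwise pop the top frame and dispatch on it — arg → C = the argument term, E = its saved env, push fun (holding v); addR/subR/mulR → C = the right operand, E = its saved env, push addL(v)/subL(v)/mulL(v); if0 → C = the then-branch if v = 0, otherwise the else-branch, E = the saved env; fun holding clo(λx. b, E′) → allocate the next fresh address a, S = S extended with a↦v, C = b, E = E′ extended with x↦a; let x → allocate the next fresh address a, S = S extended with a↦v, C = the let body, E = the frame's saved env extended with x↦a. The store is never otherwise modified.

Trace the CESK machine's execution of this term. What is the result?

step 0: [C=(((λx. x) -4) + (0 * 1)) | E=∅ | S=∅ | K=∅]
step 1: [C=((λx. x) -4) | E=∅ | S=∅ | K=[addR]]
step 2: [C=(λx. x) | E=∅ | S=∅ | K=[arg :: addR]]
step 3: [C=-4 | E=∅ | S=∅ | K=[fun :: addR]]
step 4: [C=x | E={x↦0} | S={0↦-4} | K=[addR]]
step 5: [C=(0 * 1) | E=∅ | S={0↦-4} | K=[addL(-4)]]
step 6: [C=0 | E=∅ | S={0↦-4} | K=[mulR :: addL(-4)]]
step 7: [C=1 | E=∅ | S={0↦-4} | K=[mulL(0) :: addL(-4)]]
→ final value -4

Answer: -4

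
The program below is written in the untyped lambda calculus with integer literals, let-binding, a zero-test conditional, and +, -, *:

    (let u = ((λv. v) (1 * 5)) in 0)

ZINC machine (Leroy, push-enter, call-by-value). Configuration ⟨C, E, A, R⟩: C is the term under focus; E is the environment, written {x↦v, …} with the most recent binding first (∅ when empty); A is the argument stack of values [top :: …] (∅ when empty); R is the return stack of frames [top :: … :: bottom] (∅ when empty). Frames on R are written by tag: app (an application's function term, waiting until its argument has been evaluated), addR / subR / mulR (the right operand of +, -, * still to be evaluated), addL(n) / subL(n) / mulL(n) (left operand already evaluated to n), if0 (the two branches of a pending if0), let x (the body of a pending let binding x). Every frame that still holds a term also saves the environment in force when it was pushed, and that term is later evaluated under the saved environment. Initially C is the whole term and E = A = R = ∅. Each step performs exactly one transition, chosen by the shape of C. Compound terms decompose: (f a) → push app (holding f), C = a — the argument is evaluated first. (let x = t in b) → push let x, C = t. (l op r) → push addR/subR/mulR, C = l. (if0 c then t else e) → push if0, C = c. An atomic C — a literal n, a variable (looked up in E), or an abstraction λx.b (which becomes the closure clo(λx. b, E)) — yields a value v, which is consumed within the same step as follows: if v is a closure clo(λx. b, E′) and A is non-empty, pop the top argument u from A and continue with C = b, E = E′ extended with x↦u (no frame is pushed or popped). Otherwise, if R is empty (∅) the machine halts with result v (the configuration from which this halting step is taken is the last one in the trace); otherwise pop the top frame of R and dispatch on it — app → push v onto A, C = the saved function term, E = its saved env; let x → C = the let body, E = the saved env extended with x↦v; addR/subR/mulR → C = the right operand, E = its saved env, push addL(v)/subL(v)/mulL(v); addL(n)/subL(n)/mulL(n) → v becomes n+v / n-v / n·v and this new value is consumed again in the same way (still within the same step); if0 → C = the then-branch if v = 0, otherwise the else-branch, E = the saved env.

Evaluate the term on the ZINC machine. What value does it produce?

Answer: 0

Execution trace:
t=0: <C=(let u = ((λv. v) (1 * 5)) in 0), E=∅, A=∅, R=∅>
t=1: <C=((λv. v) (1 * 5)), E=∅, A=∅, R=[let u]>
t=2: <C=(1 * 5), E=∅, A=∅, R=[app :: let u]>
t=3: <C=1, E=∅, A=∅, R=[mulR :: app :: let u]>
t=4: <C=5, E=∅, A=∅, R=[mulL(1) :: app :: let u]>
t=5: <C=(λv. v), E=∅, A=[5], R=[let u]>
t=6: <C=v, E={v↦5}, A=∅, R=[let u]>
t=7: <C=0, E={u↦5}, A=∅, R=∅>
→ final value 0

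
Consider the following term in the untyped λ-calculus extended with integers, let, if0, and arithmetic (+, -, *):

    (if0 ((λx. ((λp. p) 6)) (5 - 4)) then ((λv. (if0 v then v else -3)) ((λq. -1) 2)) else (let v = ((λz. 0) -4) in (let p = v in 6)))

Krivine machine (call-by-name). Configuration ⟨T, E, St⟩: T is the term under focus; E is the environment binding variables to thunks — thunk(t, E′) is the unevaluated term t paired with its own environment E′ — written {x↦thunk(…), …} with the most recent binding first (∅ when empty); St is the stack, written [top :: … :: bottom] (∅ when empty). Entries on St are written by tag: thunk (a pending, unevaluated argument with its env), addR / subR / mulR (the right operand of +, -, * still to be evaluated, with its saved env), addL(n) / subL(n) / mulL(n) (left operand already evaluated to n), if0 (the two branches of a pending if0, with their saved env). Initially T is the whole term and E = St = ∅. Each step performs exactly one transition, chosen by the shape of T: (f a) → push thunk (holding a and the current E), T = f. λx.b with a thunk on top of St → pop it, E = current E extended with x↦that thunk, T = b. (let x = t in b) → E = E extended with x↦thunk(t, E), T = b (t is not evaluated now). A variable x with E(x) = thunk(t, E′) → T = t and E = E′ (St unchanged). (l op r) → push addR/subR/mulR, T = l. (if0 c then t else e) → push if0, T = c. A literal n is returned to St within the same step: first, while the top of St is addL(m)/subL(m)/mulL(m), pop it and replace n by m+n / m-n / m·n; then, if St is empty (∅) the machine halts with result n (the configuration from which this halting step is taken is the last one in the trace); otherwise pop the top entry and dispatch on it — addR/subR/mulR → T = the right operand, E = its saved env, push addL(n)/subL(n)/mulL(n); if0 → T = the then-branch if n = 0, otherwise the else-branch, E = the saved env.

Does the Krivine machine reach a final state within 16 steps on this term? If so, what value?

0. <T=(if0 ((λx. ((λp. p) 6)) (5 - 4)) then ((λv. (if0 v then v else -3)) ((λq. -1) 2)) else (let v = ((λz. 0) -4) in (let p = v in 6))), E=∅, St=∅>
1. <T=((λx. ((λp. p) 6)) (5 - 4)), E=∅, St=[if0]>
2. <T=(λx. ((λp. p) 6)), E=∅, St=[thunk :: if0]>
3. <T=((λp. p) 6), E={x↦thunk((5 - 4), ∅)}, St=[if0]>
4. <T=(λp. p), E={x↦thunk((5 - 4), ∅)}, St=[thunk :: if0]>
5. <T=p, E={p↦thunk(6, {x↦thunk((5 - 4), ∅)}), x↦thunk((5 - 4), ∅)}, St=[if0]>
6. <T=6, E={x↦thunk((5 - 4), ∅)}, St=[if0]>
7. <T=(let v = ((λz. 0) -4) in (let p = v in 6)), E=∅, St=∅>
8. <T=(let p = v in 6), E={v↦thunk(((λz. 0) -4), ∅)}, St=∅>
9. <T=6, E={p↦thunk(v, {v↦thunk(((λz. 0) -4), ∅)}), v↦thunk(((λz. 0) -4), ∅)}, St=∅>
→ final value 6

Answer: 6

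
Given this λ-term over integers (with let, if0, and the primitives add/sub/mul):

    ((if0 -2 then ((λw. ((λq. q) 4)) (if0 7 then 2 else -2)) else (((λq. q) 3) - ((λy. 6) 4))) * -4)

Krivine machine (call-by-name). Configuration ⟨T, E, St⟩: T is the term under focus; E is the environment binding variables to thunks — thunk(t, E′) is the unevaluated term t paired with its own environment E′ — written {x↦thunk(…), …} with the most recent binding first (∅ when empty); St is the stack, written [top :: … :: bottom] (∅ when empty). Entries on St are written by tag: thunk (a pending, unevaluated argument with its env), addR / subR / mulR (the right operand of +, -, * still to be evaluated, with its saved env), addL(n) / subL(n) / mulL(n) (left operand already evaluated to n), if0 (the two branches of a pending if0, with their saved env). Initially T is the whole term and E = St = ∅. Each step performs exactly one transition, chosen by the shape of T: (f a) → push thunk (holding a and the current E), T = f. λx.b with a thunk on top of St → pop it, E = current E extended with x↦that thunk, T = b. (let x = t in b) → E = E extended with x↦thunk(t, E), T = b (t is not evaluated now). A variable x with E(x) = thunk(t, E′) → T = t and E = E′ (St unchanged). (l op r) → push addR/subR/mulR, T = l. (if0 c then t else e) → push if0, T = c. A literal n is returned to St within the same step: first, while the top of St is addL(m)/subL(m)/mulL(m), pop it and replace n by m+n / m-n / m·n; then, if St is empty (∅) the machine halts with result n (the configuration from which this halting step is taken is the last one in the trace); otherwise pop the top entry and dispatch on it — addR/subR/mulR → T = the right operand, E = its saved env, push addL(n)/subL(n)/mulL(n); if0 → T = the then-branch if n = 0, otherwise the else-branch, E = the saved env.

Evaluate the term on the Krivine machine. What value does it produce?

[0] <T=((if0 -2 then ((λw. ((λq. q) 4)) (if0 7 then 2 else -2)) else (((λq. q) 3) - ((λy. 6) 4))) * -4), E=∅, St=∅>
[1] <T=(if0 -2 then ((λw. ((λq. q) 4)) (if0 7 then 2 else -2)) else (((λq. q) 3) - ((λy. 6) 4))), E=∅, St=[mulR]>
[2] <T=-2, E=∅, St=[if0 :: mulR]>
[3] <T=(((λq. q) 3) - ((λy. 6) 4)), E=∅, St=[mulR]>
[4] <T=((λq. q) 3), E=∅, St=[subR :: mulR]>
[5] <T=(λq. q), E=∅, St=[thunk :: subR :: mulR]>
[6] <T=q, E={q↦thunk(3, ∅)}, St=[subR :: mulR]>
[7] <T=3, E=∅, St=[subR :: mulR]>
[8] <T=((λy. 6) 4), E=∅, St=[subL(3) :: mulR]>
[9] <T=(λy. 6), E=∅, St=[thunk :: subL(3) :: mulR]>
[10] <T=6, E={y↦thunk(4, ∅)}, St=[subL(3) :: mulR]>
[11] <T=-4, E=∅, St=[mulL(-3)]>
→ final value 12

Answer: 12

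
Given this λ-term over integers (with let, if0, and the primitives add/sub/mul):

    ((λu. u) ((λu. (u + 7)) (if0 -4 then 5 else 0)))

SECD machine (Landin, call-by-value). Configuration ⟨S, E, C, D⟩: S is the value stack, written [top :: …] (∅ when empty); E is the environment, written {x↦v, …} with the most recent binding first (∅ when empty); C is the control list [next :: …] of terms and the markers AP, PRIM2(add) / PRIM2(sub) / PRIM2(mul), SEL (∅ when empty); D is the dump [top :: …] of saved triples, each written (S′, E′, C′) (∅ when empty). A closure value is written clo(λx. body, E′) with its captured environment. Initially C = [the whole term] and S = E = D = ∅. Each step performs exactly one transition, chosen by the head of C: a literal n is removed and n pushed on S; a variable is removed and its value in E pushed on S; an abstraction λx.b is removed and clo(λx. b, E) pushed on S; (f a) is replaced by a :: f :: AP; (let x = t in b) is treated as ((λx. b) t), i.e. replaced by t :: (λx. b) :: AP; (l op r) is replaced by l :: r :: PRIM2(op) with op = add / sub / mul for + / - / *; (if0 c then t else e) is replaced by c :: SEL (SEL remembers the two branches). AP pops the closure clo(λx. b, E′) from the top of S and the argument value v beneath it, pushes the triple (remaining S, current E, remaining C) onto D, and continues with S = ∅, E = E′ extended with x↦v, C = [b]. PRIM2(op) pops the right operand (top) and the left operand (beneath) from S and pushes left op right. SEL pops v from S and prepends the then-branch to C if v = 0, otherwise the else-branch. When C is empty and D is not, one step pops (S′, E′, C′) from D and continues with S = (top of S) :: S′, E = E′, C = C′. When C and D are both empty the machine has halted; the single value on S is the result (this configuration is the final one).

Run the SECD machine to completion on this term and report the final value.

0. [S=∅ | E=∅ | C=[((λu. u) ((λu. (u + 7)) (if0 -4 then 5 else 0)))] | D=∅]
1. [S=∅ | E=∅ | C=[((λu. (u + 7)) (if0 -4 then 5 else 0)) :: (λu. u) :: AP] | D=∅]
2. [S=∅ | E=∅ | C=[(if0 -4 then 5 else 0) :: (λu. (u + 7)) :: AP :: (λu. u) :: AP] | D=∅]
3. [S=∅ | E=∅ | C=[-4 :: SEL :: (λu. (u + 7)) :: AP :: (λu. u) :: AP] | D=∅]
4. [S=[-4] | E=∅ | C=[SEL :: (λu. (u + 7)) :: AP :: (λu. u) :: AP] | D=∅]
5. [S=∅ | E=∅ | C=[0 :: (λu. (u + 7)) :: AP :: (λu. u) :: AP] | D=∅]
6. [S=[0] | E=∅ | C=[(λu. (u + 7)) :: AP :: (λu. u) :: AP] | D=∅]
7. [S=[clo(λu. (u + 7), ∅) :: 0] | E=∅ | C=[AP :: (λu. u) :: AP] | D=∅]
8. [S=∅ | E={u↦0} | C=[(u + 7)] | D=[(∅, ∅, [(λu. u) :: AP])]]
9. [S=∅ | E={u↦0} | C=[u :: 7 :: PRIM2(add)] | D=[(∅, ∅, [(λu. u) :: AP])]]
10. [S=[0] | E={u↦0} | C=[7 :: PRIM2(add)] | D=[(∅, ∅, [(λu. u) :: AP])]]
11. [S=[7 :: 0] | E={u↦0} | C=[PRIM2(add)] | D=[(∅, ∅, [(λu. u) :: AP])]]
12. [S=[7] | E={u↦0} | C=∅ | D=[(∅, ∅, [(λu. u) :: AP])]]
13. [S=[7] | E=∅ | C=[(λu. u) :: AP] | D=∅]
14. [S=[clo(λu. u, ∅) :: 7] | E=∅ | C=[AP] | D=∅]
15. [S=∅ | E={u↦7} | C=[u] | D=[(∅, ∅, ∅)]]
16. [S=[7] | E={u↦7} | C=∅ | D=[(∅, ∅, ∅)]]
17. [S=[7] | E=∅ | C=∅ | D=∅]
→ final value 7

Answer: 7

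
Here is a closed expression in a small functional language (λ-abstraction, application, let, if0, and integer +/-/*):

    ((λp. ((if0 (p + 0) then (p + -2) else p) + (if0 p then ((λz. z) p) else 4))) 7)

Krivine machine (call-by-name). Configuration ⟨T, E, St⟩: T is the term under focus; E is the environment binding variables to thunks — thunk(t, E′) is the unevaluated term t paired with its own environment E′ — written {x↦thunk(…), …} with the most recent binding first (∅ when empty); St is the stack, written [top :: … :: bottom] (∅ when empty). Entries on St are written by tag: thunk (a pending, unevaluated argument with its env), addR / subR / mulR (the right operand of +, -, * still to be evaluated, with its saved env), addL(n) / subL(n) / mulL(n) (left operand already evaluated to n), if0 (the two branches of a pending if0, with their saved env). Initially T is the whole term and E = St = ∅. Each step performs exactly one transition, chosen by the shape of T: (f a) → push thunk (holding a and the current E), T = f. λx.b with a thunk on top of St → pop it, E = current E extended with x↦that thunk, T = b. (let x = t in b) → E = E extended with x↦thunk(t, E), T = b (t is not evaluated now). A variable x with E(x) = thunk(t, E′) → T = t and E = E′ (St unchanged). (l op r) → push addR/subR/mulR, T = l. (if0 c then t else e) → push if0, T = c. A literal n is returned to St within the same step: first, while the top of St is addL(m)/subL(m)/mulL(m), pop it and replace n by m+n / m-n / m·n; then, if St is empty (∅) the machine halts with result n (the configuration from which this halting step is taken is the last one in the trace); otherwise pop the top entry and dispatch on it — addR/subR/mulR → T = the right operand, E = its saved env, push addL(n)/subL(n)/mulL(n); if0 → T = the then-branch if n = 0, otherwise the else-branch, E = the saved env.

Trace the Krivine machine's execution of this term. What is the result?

Answer: 11

Machine steps:
[0] ⟨T=((λp. ((if0 (p + 0) then (p + -2) else p) + (if0 p then ((λz. z) p) else 4))) 7); E=∅; St=∅⟩
[1] ⟨T=(λp. ((if0 (p + 0) then (p + -2) else p) + (if0 p then ((λz. z) p) else 4))); E=∅; St=[thunk]⟩
[2] ⟨T=((if0 (p + 0) then (p + -2) else p) + (if0 p then ((λz. z) p) else 4)); E={p↦thunk(7, ∅)}; St=∅⟩
[3] ⟨T=(if0 (p + 0) then (p + -2) else p); E={p↦thunk(7, ∅)}; St=[addR]⟩
[4] ⟨T=(p + 0); E={p↦thunk(7, ∅)}; St=[if0 :: addR]⟩
[5] ⟨T=p; E={p↦thunk(7, ∅)}; St=[addR :: if0 :: addR]⟩
[6] ⟨T=7; E=∅; St=[addR :: if0 :: addR]⟩
[7] ⟨T=0; E={p↦thunk(7, ∅)}; St=[addL(7) :: if0 :: addR]⟩
[8] ⟨T=p; E={p↦thunk(7, ∅)}; St=[addR]⟩
[9] ⟨T=7; E=∅; St=[addR]⟩
[10] ⟨T=(if0 p then ((λz. z) p) else 4); E={p↦thunk(7, ∅)}; St=[addL(7)]⟩
[11] ⟨T=p; E={p↦thunk(7, ∅)}; St=[if0 :: addL(7)]⟩
[12] ⟨T=7; E=∅; St=[if0 :: addL(7)]⟩
[13] ⟨T=4; E={p↦thunk(7, ∅)}; St=[addL(7)]⟩
→ final value 11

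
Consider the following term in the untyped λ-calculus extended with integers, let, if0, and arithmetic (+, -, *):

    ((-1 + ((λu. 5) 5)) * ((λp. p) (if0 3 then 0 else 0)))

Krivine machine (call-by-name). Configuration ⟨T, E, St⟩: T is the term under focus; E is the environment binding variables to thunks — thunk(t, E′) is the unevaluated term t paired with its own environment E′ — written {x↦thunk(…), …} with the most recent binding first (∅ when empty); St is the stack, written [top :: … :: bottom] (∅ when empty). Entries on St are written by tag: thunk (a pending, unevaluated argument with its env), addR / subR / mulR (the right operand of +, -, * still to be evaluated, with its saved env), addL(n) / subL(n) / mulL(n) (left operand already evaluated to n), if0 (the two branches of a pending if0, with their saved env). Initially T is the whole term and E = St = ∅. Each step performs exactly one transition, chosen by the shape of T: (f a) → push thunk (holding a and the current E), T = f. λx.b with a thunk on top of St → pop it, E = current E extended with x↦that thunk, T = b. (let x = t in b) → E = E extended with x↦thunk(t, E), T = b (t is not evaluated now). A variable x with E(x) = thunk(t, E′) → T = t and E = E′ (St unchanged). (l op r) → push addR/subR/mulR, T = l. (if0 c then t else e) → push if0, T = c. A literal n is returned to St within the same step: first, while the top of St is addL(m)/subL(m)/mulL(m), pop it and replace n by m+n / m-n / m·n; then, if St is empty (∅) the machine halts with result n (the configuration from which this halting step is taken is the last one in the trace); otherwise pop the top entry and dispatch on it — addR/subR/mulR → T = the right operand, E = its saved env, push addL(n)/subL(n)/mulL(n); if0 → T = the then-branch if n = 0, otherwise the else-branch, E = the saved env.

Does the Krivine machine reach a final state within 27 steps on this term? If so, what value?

Answer: 0

Derivation:
0. [T=((-1 + ((λu. 5) 5)) * ((λp. p) (if0 3 then 0 else 0))) | E=∅ | St=∅]
1. [T=(-1 + ((λu. 5) 5)) | E=∅ | St=[mulR]]
2. [T=-1 | E=∅ | St=[addR :: mulR]]
3. [T=((λu. 5) 5) | E=∅ | St=[addL(-1) :: mulR]]
4. [T=(λu. 5) | E=∅ | St=[thunk :: addL(-1) :: mulR]]
5. [T=5 | E={u↦thunk(5, ∅)} | St=[addL(-1) :: mulR]]
6. [T=((λp. p) (if0 3 then 0 else 0)) | E=∅ | St=[mulL(4)]]
7. [T=(λp. p) | E=∅ | St=[thunk :: mulL(4)]]
8. [T=p | E={p↦thunk((if0 3 then 0 else 0), ∅)} | St=[mulL(4)]]
9. [T=(if0 3 then 0 else 0) | E=∅ | St=[mulL(4)]]
10. [T=3 | E=∅ | St=[if0 :: mulL(4)]]
11. [T=0 | E=∅ | St=[mulL(4)]]
→ final value 0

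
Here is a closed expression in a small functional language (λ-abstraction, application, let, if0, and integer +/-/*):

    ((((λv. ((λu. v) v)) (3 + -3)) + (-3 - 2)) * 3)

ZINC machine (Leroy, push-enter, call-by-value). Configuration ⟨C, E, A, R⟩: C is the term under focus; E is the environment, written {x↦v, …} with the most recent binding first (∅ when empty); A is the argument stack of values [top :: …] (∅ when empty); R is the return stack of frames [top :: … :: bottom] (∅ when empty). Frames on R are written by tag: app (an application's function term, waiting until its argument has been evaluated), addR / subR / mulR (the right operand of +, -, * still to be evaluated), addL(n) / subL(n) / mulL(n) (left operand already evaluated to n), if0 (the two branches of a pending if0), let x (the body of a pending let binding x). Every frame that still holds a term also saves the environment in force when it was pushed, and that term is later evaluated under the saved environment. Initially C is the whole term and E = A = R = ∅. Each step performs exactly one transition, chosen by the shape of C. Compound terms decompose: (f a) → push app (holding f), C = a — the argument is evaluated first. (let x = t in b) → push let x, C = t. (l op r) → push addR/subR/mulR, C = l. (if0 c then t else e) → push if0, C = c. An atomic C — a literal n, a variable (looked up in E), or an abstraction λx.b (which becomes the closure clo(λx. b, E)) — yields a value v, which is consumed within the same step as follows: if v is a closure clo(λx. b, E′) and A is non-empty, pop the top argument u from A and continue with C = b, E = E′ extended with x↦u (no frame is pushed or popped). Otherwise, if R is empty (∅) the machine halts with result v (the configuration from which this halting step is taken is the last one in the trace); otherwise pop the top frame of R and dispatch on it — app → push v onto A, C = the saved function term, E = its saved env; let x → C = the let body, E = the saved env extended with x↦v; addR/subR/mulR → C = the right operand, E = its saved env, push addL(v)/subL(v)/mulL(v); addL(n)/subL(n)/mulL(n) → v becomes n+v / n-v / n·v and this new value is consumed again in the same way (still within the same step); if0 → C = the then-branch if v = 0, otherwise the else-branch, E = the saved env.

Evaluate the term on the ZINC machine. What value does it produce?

t=0: [C=((((λv. ((λu. v) v)) (3 + -3)) + (-3 - 2)) * 3) | E=∅ | A=∅ | R=∅]
t=1: [C=(((λv. ((λu. v) v)) (3 + -3)) + (-3 - 2)) | E=∅ | A=∅ | R=[mulR]]
t=2: [C=((λv. ((λu. v) v)) (3 + -3)) | E=∅ | A=∅ | R=[addR :: mulR]]
t=3: [C=(3 + -3) | E=∅ | A=∅ | R=[app :: addR :: mulR]]
t=4: [C=3 | E=∅ | A=∅ | R=[addR :: app :: addR :: mulR]]
t=5: [C=-3 | E=∅ | A=∅ | R=[addL(3) :: app :: addR :: mulR]]
t=6: [C=(λv. ((λu. v) v)) | E=∅ | A=[0] | R=[addR :: mulR]]
t=7: [C=((λu. v) v) | E={v↦0} | A=∅ | R=[addR :: mulR]]
t=8: [C=v | E={v↦0} | A=∅ | R=[app :: addR :: mulR]]
t=9: [C=(λu. v) | E={v↦0} | A=[0] | R=[addR :: mulR]]
t=10: [C=v | E={u↦0, v↦0} | A=∅ | R=[addR :: mulR]]
t=11: [C=(-3 - 2) | E=∅ | A=∅ | R=[addL(0) :: mulR]]
t=12: [C=-3 | E=∅ | A=∅ | R=[subR :: addL(0) :: mulR]]
t=13: [C=2 | E=∅ | A=∅ | R=[subL(-3) :: addL(0) :: mulR]]
t=14: [C=3 | E=∅ | A=∅ | R=[mulL(-5)]]
→ final value -15

Answer: -15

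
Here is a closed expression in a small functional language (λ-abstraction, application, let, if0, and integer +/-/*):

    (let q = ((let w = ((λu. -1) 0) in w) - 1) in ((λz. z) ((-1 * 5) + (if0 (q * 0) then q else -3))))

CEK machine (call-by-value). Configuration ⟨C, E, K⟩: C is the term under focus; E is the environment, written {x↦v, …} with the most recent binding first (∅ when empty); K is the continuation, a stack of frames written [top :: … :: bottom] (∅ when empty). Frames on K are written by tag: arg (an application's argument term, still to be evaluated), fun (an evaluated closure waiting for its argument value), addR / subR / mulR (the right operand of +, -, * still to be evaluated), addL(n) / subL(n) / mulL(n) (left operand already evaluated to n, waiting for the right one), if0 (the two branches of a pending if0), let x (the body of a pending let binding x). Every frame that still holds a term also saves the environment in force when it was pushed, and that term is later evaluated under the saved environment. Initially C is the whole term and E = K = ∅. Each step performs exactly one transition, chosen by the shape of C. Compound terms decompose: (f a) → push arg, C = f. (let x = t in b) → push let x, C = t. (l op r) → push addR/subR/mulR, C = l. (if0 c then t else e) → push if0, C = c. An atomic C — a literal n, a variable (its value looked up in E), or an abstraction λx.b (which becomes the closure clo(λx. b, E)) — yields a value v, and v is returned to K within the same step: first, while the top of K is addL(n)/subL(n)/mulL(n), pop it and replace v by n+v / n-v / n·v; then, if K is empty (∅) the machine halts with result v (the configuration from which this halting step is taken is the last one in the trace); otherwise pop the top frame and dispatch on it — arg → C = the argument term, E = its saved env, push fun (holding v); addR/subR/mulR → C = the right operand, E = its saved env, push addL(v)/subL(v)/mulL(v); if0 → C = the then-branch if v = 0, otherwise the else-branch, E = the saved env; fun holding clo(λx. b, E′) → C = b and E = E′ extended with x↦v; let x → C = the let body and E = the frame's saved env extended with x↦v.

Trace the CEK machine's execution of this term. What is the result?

Answer: -7

Machine steps:
step 0: ⟨C=(let q = ((let w = ((λu. -1) 0) in w) - 1) in ((λz. z) ((-1 * 5) + (if0 (q * 0) then q else -3)))); E=∅; K=∅⟩
step 1: ⟨C=((let w = ((λu. -1) 0) in w) - 1); E=∅; K=[let q]⟩
step 2: ⟨C=(let w = ((λu. -1) 0) in w); E=∅; K=[subR :: let q]⟩
step 3: ⟨C=((λu. -1) 0); E=∅; K=[let w :: subR :: let q]⟩
step 4: ⟨C=(λu. -1); E=∅; K=[arg :: let w :: subR :: let q]⟩
step 5: ⟨C=0; E=∅; K=[fun :: let w :: subR :: let q]⟩
step 6: ⟨C=-1; E={u↦0}; K=[let w :: subR :: let q]⟩
step 7: ⟨C=w; E={w↦-1}; K=[subR :: let q]⟩
step 8: ⟨C=1; E=∅; K=[subL(-1) :: let q]⟩
step 9: ⟨C=((λz. z) ((-1 * 5) + (if0 (q * 0) then q else -3))); E={q↦-2}; K=∅⟩
step 10: ⟨C=(λz. z); E={q↦-2}; K=[arg]⟩
step 11: ⟨C=((-1 * 5) + (if0 (q * 0) then q else -3)); E={q↦-2}; K=[fun]⟩
step 12: ⟨C=(-1 * 5); E={q↦-2}; K=[addR :: fun]⟩
step 13: ⟨C=-1; E={q↦-2}; K=[mulR :: addR :: fun]⟩
step 14: ⟨C=5; E={q↦-2}; K=[mulL(-1) :: addR :: fun]⟩
step 15: ⟨C=(if0 (q * 0) then q else -3); E={q↦-2}; K=[addL(-5) :: fun]⟩
step 16: ⟨C=(q * 0); E={q↦-2}; K=[if0 :: addL(-5) :: fun]⟩
step 17: ⟨C=q; E={q↦-2}; K=[mulR :: if0 :: addL(-5) :: fun]⟩
step 18: ⟨C=0; E={q↦-2}; K=[mulL(-2) :: if0 :: addL(-5) :: fun]⟩
step 19: ⟨C=q; E={q↦-2}; K=[addL(-5) :: fun]⟩
step 20: ⟨C=z; E={z↦-7, q↦-2}; K=∅⟩
→ final value -7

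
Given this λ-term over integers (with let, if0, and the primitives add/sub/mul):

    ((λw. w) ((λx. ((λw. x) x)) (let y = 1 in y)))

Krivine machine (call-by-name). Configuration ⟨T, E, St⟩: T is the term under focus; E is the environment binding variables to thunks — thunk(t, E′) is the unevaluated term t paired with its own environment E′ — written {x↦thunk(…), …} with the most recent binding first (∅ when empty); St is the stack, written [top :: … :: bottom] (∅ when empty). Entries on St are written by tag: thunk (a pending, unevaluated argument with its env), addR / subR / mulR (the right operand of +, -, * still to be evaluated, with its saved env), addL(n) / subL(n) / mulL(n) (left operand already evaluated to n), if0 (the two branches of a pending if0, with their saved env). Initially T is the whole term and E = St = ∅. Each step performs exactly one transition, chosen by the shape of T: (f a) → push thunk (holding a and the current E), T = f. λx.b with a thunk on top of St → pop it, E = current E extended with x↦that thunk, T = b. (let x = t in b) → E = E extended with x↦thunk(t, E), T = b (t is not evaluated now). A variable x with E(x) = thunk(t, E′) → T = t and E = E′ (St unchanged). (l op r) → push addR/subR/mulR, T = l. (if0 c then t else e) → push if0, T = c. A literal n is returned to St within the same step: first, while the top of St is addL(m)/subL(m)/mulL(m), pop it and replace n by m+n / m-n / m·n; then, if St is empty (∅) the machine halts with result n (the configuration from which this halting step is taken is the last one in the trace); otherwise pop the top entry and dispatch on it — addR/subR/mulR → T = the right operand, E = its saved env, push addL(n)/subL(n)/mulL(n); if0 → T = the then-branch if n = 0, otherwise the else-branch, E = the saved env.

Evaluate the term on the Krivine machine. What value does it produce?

[0] <T=((λw. w) ((λx. ((λw. x) x)) (let y = 1 in y))), E=∅, St=∅>
[1] <T=(λw. w), E=∅, St=[thunk]>
[2] <T=w, E={w↦thunk(((λx. ((λw. x) x)) (let y = 1 in y)), ∅)}, St=∅>
[3] <T=((λx. ((λw. x) x)) (let y = 1 in y)), E=∅, St=∅>
[4] <T=(λx. ((λw. x) x)), E=∅, St=[thunk]>
[5] <T=((λw. x) x), E={x↦thunk((let y = 1 in y), ∅)}, St=∅>
[6] <T=(λw. x), E={x↦thunk((let y = 1 in y), ∅)}, St=[thunk]>
[7] <T=x, E={w↦thunk(x, {x↦thunk((let y = 1 in y), ∅)}), x↦thunk((let y = 1 in y), ∅)}, St=∅>
[8] <T=(let y = 1 in y), E=∅, St=∅>
[9] <T=y, E={y↦thunk(1, ∅)}, St=∅>
[10] <T=1, E=∅, St=∅>
→ final value 1

Answer: 1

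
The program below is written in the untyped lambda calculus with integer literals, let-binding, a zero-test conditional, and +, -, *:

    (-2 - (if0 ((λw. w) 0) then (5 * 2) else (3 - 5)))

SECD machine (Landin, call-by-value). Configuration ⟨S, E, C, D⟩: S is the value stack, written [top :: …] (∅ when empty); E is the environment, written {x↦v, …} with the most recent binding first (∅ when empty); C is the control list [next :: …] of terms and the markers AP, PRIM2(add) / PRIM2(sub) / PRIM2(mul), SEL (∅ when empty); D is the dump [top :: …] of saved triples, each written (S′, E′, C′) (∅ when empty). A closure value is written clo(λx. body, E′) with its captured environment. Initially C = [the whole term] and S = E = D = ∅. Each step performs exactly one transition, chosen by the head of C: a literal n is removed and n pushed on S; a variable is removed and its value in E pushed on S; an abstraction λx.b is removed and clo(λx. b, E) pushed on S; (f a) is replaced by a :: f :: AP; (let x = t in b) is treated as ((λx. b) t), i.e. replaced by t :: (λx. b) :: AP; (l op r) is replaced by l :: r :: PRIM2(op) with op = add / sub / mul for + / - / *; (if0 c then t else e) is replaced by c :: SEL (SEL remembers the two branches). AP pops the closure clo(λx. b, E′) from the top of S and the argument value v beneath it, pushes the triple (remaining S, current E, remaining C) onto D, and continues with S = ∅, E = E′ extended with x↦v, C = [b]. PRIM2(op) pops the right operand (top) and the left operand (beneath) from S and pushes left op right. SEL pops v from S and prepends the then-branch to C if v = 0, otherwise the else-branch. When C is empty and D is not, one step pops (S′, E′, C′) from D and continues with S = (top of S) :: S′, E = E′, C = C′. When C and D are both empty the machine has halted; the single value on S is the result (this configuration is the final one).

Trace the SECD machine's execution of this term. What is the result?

[0] <S=∅, E=∅, C=[(-2 - (if0 ((λw. w) 0) then (5 * 2) else (3 - 5)))], D=∅>
[1] <S=∅, E=∅, C=[-2 :: (if0 ((λw. w) 0) then (5 * 2) else (3 - 5)) :: PRIM2(sub)], D=∅>
[2] <S=[-2], E=∅, C=[(if0 ((λw. w) 0) then (5 * 2) else (3 - 5)) :: PRIM2(sub)], D=∅>
[3] <S=[-2], E=∅, C=[((λw. w) 0) :: SEL :: PRIM2(sub)], D=∅>
[4] <S=[-2], E=∅, C=[0 :: (λw. w) :: AP :: SEL :: PRIM2(sub)], D=∅>
[5] <S=[0 :: -2], E=∅, C=[(λw. w) :: AP :: SEL :: PRIM2(sub)], D=∅>
[6] <S=[clo(λw. w, ∅) :: 0 :: -2], E=∅, C=[AP :: SEL :: PRIM2(sub)], D=∅>
[7] <S=∅, E={w↦0}, C=[w], D=[([-2], ∅, [SEL :: PRIM2(sub)])]>
[8] <S=[0], E={w↦0}, C=∅, D=[([-2], ∅, [SEL :: PRIM2(sub)])]>
[9] <S=[0 :: -2], E=∅, C=[SEL :: PRIM2(sub)], D=∅>
[10] <S=[-2], E=∅, C=[(5 * 2) :: PRIM2(sub)], D=∅>
[11] <S=[-2], E=∅, C=[5 :: 2 :: PRIM2(mul) :: PRIM2(sub)], D=∅>
[12] <S=[5 :: -2], E=∅, C=[2 :: PRIM2(mul) :: PRIM2(sub)], D=∅>
[13] <S=[2 :: 5 :: -2], E=∅, C=[PRIM2(mul) :: PRIM2(sub)], D=∅>
[14] <S=[10 :: -2], E=∅, C=[PRIM2(sub)], D=∅>
[15] <S=[-12], E=∅, C=∅, D=∅>
→ final value -12

Answer: -12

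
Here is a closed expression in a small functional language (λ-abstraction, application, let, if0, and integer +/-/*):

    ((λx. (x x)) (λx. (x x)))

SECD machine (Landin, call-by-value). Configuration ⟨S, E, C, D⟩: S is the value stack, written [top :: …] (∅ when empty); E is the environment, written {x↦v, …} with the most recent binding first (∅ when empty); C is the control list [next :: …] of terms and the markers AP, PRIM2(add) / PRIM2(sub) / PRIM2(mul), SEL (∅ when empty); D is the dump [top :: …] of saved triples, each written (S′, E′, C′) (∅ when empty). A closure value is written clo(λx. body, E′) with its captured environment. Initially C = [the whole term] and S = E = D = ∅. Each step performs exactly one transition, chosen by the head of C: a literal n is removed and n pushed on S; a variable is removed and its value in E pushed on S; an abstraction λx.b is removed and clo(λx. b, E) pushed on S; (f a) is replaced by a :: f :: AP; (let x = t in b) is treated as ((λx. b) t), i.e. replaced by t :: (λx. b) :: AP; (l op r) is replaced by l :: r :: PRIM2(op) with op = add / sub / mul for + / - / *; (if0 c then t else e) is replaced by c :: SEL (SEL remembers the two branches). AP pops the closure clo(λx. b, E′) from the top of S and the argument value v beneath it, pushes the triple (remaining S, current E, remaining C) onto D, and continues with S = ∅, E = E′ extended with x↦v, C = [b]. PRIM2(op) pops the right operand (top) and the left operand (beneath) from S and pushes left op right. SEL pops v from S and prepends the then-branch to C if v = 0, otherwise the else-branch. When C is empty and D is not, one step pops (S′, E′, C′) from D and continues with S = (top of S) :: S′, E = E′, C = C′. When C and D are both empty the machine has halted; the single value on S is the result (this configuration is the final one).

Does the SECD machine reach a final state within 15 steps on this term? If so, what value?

[0] [S=∅ | E=∅ | C=[((λx. (x x)) (λx. (x x)))] | D=∅]
[1] [S=∅ | E=∅ | C=[(λx. (x x)) :: (λx. (x x)) :: AP] | D=∅]
[2] [S=[clo(λx. (x x), ∅)] | E=∅ | C=[(λx. (x x)) :: AP] | D=∅]
[3] [S=[clo(λx. (x x), ∅) :: clo(λx. (x x), ∅)] | E=∅ | C=[AP] | D=∅]
[4] [S=∅ | E={x↦clo(λx. (x x), ∅)} | C=[(x x)] | D=[(∅, ∅, ∅)]]
[5] [S=∅ | E={x↦clo(λx. (x x), ∅)} | C=[x :: x :: AP] | D=[(∅, ∅, ∅)]]
[6] [S=[clo(λx. (x x), ∅)] | E={x↦clo(λx. (x x), ∅)} | C=[x :: AP] | D=[(∅, ∅, ∅)]]
[7] [S=[clo(λx. (x x), ∅) :: clo(λx. (x x), ∅)] | E={x↦clo(λx. (x x), ∅)} | C=[AP] | D=[(∅, ∅, ∅)]]
[8] [S=∅ | E={x↦clo(λx. (x x), ∅)} | C=[(x x)] | D=[(∅, {x↦clo(λx. (x x), ∅)}, ∅) :: (∅, ∅, ∅)]]
[9] [S=∅ | E={x↦clo(λx. (x x), ∅)} | C=[x :: x :: AP] | D=[(∅, {x↦clo(λx. (x x), ∅)}, ∅) :: (∅, ∅, ∅)]]
[10] [S=[clo(λx. (x x), ∅)] | E={x↦clo(λx. (x x), ∅)} | C=[x :: AP] | D=[(∅, {x↦clo(λx. (x x), ∅)}, ∅) :: (∅, ∅, ∅)]]
[11] [S=[clo(λx. (x x), ∅) :: clo(λx. (x x), ∅)] | E={x↦clo(λx. (x x), ∅)} | C=[AP] | D=[(∅, {x↦clo(λx. (x x), ∅)}, ∅) :: (∅, ∅, ∅)]]
[12] [S=∅ | E={x↦clo(λx. (x x), ∅)} | C=[(x x)] | D=[(∅, {x↦clo(λx. (x x), ∅)}, ∅) :: (∅, {x↦clo(λx. (x x), ∅)}, ∅) :: (∅, ∅, ∅)]]
[13] [S=∅ | E={x↦clo(λx. (x x), ∅)} | C=[x :: x :: AP] | D=[(∅, {x↦clo(λx. (x x), ∅)}, ∅) :: (∅, {x↦clo(λx. (x x), ∅)}, ∅) :: (∅, ∅, ∅)]]
[14] [S=[clo(λx. (x x), ∅)] | E={x↦clo(λx. (x x), ∅)} | C=[x :: AP] | D=[(∅, {x↦clo(λx. (x x), ∅)}, ∅) :: (∅, {x↦clo(λx. (x x), ∅)}, ∅) :: (∅, ∅, ∅)]]
[15] [S=[clo(λx. (x x), ∅) :: clo(λx. (x x), ∅)] | E={x↦clo(λx. (x x), ∅)} | C=[AP] | D=[(∅, {x↦clo(λx. (x x), ∅)}, ∅) :: (∅, {x↦clo(λx. (x x), ∅)}, ∅) :: (∅, ∅, ∅)]]
→ 15 transitions taken and the configuration is still not final: no result within 15 steps

Answer: DIVERGES (no final state within 15 steps)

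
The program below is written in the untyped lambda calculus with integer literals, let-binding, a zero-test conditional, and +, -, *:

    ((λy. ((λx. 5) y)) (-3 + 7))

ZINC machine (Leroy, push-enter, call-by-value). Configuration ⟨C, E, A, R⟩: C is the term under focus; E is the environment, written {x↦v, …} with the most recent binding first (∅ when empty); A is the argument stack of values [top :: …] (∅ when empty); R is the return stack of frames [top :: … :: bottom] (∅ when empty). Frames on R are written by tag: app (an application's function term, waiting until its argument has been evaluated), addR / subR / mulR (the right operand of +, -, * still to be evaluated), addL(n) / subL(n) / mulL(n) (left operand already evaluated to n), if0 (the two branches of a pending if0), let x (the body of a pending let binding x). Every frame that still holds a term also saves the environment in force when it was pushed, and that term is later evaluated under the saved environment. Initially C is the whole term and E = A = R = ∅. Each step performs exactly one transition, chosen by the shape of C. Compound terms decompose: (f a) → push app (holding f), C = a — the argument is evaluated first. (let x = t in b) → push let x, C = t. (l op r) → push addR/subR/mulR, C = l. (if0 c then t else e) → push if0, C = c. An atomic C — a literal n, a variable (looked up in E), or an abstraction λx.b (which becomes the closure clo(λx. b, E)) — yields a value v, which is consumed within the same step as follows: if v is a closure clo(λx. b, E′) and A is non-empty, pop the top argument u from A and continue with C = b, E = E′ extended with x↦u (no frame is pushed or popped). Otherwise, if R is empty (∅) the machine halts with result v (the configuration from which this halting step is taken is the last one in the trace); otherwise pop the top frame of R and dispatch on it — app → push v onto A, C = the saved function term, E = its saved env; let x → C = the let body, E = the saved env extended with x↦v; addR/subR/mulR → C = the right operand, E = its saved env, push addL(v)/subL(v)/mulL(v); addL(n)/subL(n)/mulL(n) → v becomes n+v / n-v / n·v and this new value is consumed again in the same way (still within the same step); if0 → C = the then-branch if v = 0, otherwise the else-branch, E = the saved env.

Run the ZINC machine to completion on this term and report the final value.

Answer: 5

Machine steps:
0. <C=((λy. ((λx. 5) y)) (-3 + 7)), E=∅, A=∅, R=∅>
1. <C=(-3 + 7), E=∅, A=∅, R=[app]>
2. <C=-3, E=∅, A=∅, R=[addR :: app]>
3. <C=7, E=∅, A=∅, R=[addL(-3) :: app]>
4. <C=(λy. ((λx. 5) y)), E=∅, A=[4], R=∅>
5. <C=((λx. 5) y), E={y↦4}, A=∅, R=∅>
6. <C=y, E={y↦4}, A=∅, R=[app]>
7. <C=(λx. 5), E={y↦4}, A=[4], R=∅>
8. <C=5, E={x↦4, y↦4}, A=∅, R=∅>
→ final value 5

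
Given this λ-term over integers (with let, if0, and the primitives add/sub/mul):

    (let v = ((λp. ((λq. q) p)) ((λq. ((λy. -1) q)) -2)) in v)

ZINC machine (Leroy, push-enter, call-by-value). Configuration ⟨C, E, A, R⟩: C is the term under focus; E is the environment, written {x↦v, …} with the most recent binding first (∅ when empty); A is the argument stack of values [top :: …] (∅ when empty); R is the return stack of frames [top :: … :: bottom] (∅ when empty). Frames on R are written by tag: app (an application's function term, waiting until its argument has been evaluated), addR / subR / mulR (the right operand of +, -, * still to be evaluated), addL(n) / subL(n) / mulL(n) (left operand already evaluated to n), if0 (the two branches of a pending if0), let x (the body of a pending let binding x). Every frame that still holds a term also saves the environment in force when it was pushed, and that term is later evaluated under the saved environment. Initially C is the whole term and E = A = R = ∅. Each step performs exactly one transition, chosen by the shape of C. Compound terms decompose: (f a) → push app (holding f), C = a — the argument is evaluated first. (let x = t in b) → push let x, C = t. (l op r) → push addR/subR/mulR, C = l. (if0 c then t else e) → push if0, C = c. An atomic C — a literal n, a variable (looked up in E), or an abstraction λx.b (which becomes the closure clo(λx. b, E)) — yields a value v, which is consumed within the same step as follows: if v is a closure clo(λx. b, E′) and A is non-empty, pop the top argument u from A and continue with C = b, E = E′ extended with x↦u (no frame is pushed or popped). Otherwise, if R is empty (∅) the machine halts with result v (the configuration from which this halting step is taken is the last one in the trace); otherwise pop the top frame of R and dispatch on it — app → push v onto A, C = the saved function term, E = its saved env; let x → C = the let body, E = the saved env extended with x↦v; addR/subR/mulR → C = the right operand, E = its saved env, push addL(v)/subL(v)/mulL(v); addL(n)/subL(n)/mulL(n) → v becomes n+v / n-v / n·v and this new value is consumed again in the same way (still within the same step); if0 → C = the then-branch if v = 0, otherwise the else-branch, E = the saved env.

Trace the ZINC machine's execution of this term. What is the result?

Answer: -1

Derivation:
0. ⟨C=(let v = ((λp. ((λq. q) p)) ((λq. ((λy. -1) q)) -2)) in v); E=∅; A=∅; R=∅⟩
1. ⟨C=((λp. ((λq. q) p)) ((λq. ((λy. -1) q)) -2)); E=∅; A=∅; R=[let v]⟩
2. ⟨C=((λq. ((λy. -1) q)) -2); E=∅; A=∅; R=[app :: let v]⟩
3. ⟨C=-2; E=∅; A=∅; R=[app :: app :: let v]⟩
4. ⟨C=(λq. ((λy. -1) q)); E=∅; A=[-2]; R=[app :: let v]⟩
5. ⟨C=((λy. -1) q); E={q↦-2}; A=∅; R=[app :: let v]⟩
6. ⟨C=q; E={q↦-2}; A=∅; R=[app :: app :: let v]⟩
7. ⟨C=(λy. -1); E={q↦-2}; A=[-2]; R=[app :: let v]⟩
8. ⟨C=-1; E={y↦-2, q↦-2}; A=∅; R=[app :: let v]⟩
9. ⟨C=(λp. ((λq. q) p)); E=∅; A=[-1]; R=[let v]⟩
10. ⟨C=((λq. q) p); E={p↦-1}; A=∅; R=[let v]⟩
11. ⟨C=p; E={p↦-1}; A=∅; R=[app :: let v]⟩
12. ⟨C=(λq. q); E={p↦-1}; A=[-1]; R=[let v]⟩
13. ⟨C=q; E={q↦-1, p↦-1}; A=∅; R=[let v]⟩
14. ⟨C=v; E={v↦-1}; A=∅; R=∅⟩
→ final value -1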